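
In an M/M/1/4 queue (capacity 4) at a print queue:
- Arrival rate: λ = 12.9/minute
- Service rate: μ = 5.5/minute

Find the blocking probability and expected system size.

ρ = λ/μ = 12.9/5.5 = 2.3455
P₀ = (1-ρ)/(1-ρ^(K+1)) = (1-2.3455)/(1-2.3455^5) = -1.3455/-69.9867 = 0.01923
P_K = P₀×ρ^K = 0.019225 × 2.3455^4 = 0.019225 × 30.2651 = 0.5818
Blocking probability P_4 = 0.5818 (58.18%)
L = ρ[1 - (K+1)ρ^K + Kρ^(K+1)] / [(1-ρ)(1-ρ^(K+1))]
L = 2.3455 × (1 - 5×30.2651 + 4×70.9867) / ((1 - 2.3455) × (1 - 70.9867)) = 3.3282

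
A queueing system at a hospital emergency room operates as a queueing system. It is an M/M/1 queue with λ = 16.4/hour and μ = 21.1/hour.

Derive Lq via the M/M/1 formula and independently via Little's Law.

Method 1 (direct): Lq = λ²/(μ(μ-λ)) = 268.96/(21.1 × 4.70) = 2.7121

Method 2 (Little's Law):
W = 1/(μ-λ) = 1/4.70 = 0.212766
Wq = W - 1/μ = 0.212766 - 0.0473934 = 0.16537
Lq = λWq = 16.4 × 0.16537 = 2.7121 ✔ (matches Method 1)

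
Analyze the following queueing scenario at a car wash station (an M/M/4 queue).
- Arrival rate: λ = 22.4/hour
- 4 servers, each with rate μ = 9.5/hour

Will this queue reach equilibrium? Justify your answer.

Stability requires ρ = λ/(cμ) < 1
ρ = 22.4/(4 × 9.5) = 22.4/38.00 = 0.5895
Since 0.5895 < 1, the system is STABLE.
The servers are busy 58.95% of the time.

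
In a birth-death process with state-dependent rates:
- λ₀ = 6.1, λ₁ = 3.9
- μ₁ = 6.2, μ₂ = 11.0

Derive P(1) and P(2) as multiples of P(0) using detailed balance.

Balance equations:
State 0: λ₀P₀ = μ₁P₁ → P₁ = (λ₀/μ₁)P₀ = (6.1/6.2)P₀ = 0.9839P₀
State 1: P₂ = (λ₀λ₁)/(μ₁μ₂)P₀ = (6.1×3.9)/(6.2×11.0)P₀ = 0.3488P₀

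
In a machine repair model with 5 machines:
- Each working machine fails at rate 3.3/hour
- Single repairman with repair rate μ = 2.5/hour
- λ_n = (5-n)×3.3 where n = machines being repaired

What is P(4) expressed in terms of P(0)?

P(4)/P(0) = ∏_{i=0}^{4-1} λ_i/μ_{i+1}
= (5-0)×3.3/2.5 × (5-1)×3.3/2.5 × (5-2)×3.3/2.5 × (5-3)×3.3/2.5
= 364.3149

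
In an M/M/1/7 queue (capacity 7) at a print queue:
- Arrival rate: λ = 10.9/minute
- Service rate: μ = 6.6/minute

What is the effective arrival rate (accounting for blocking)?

ρ = λ/μ = 10.9/6.6 = 1.65152
P₀ = (1-ρ)/(1-ρ^(K+1)) = (1-1.65152)/(1-1.65152^8) = -0.6515/-54.3440 = 0.01199
P_K = P₀×ρ^K = 0.01199 × 1.65152^7 = 0.01199 × 33.5110 = 0.4018
λ_eff = λ(1-P_K) = 10.9 × (1 - 0.40175) = 10.9 × 0.59825 = 6.5209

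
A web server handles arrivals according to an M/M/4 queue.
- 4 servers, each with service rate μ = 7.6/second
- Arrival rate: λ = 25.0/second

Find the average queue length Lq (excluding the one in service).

Traffic intensity: ρ = λ/(cμ) = 25.0/(4×7.6) = 0.8224
Since ρ = 0.8224 < 1, system is stable.
Offered load a = λ/μ = cρ = 25.0/7.6 = 3.2895
P₀ = [ Σₙ₌₀^3 aⁿ/n! + a^4/(4!(1-ρ)) ]⁻¹
Σ = a^0/0! + a^1/1! + a^2/2! + a^3/3! = 1.0000 + 3.2895 + 5.4103 + 5.9324 = 15.6322
a^4/(4!(1-ρ)) = 117.0862/(24 × 0.1776316) = 27.4647
P₀ = 1/(15.6322 + 27.4647) = 0.02320
Lq = P₀·a^4·ρ / (4!(1-ρ)²) = 0.023204 × 117.0862 × 0.82237 / (24 × 0.031553) = 2.9504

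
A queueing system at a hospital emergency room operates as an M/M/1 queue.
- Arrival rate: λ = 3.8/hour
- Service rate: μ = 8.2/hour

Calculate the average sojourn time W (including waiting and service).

First, compute utilization: ρ = λ/μ = 3.8/8.2 = 0.4634
For M/M/1: W = 1/(μ-λ)
W = 1/(8.2-3.8) = 1/4.40
W = 0.2273 hours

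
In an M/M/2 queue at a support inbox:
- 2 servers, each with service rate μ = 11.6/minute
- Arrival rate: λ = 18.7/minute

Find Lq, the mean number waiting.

Traffic intensity: ρ = λ/(cμ) = 18.7/(2×11.6) = 0.8060
Since ρ = 0.8060 < 1, system is stable.
Offered load a = λ/μ = cρ = 18.7/11.6 = 1.6121
P₀ = [ Σₙ₌₀^1 aⁿ/n! + a^2/(2!(1-ρ)) ]⁻¹
Σ = a^0/0! + a^1/1! = 1.0000 + 1.6121 = 2.6121
a^2/(2!(1-ρ)) = 2.5988/(2 × 0.19397) = 6.6990
P₀ = 1/(2.6121 + 6.6990) = 0.1074
Lq = P₀·a^2·ρ / (2!(1-ρ)²) = 0.10740 × 2.5988 × 0.80603 / (2 × 0.037623) = 2.9898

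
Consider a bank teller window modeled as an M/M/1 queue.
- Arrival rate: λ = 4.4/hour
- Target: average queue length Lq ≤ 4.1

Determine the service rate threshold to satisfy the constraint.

For M/M/1: Lq = λ²/(μ(μ-λ))
Need Lq ≤ 4.1, i.e. μ(μ-λ) ≥ λ²/4.1
μ² - 4.4μ - 19.36/4.1 ≥ 0  →  μ² - 4.4μ - 4.72195 ≥ 0
Quadratic formula (positive root): μ = [λ + √(λ² + 4×4.72195)]/2
Discriminant: 19.36 + 4×4.72195 = 38.2478, √38.2478 = 6.18448
μ ≥ (4.4 + 6.18448)/2 = 5.2922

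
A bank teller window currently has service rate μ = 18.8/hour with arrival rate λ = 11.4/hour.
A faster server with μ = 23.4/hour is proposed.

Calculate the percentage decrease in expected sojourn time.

System 1: ρ₁ = 11.4/18.8 = 0.6064, W₁ = 1/(18.8-11.4) = 0.135135
System 2: ρ₂ = 11.4/23.4 = 0.4872, W₂ = 1/(23.4-11.4) = 0.0833333
Improvement: (W₁-W₂)/W₁ = (0.135135-0.0833333)/0.135135 = 38.33%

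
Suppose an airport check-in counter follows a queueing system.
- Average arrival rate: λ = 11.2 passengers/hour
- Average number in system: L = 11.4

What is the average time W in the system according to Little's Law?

Little's Law: L = λW, so W = L/λ
W = 11.4/11.2 = 1.0179 hours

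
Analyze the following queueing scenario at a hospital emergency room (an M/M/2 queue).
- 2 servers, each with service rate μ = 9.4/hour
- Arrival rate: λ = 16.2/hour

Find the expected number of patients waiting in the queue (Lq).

Traffic intensity: ρ = λ/(cμ) = 16.2/(2×9.4) = 0.8617
Since ρ = 0.8617 < 1, system is stable.
Offered load a = λ/μ = cρ = 16.2/9.4 = 1.7234
P₀ = [ Σₙ₌₀^1 aⁿ/n! + a^2/(2!(1-ρ)) ]⁻¹
Σ = a^0/0! + a^1/1! = 1.0000 + 1.7234 = 2.7234
a^2/(2!(1-ρ)) = 2.97012/(2 × 0.138298) = 10.7381
P₀ = 1/(2.7234 + 10.7381) = 0.07429
Lq = P₀·a^2·ρ / (2!(1-ρ)²) = 0.0742857 × 2.97012 × 0.861702 / (2 × 0.0191263) = 4.9702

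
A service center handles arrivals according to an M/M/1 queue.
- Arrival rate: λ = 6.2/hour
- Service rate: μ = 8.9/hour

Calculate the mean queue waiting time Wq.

First, compute utilization: ρ = λ/μ = 6.2/8.9 = 0.6966
For M/M/1: Wq = λ/(μ(μ-λ))
Wq = 6.2/(8.9 × (8.9-6.2))
Wq = 6.2/(8.9 × 2.70)
Wq = 0.2580 hours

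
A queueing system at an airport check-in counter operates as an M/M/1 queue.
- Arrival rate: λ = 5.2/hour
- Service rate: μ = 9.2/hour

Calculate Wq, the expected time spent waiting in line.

First, compute utilization: ρ = λ/μ = 5.2/9.2 = 0.5652
For M/M/1: Wq = λ/(μ(μ-λ))
Wq = 5.2/(9.2 × (9.2-5.2))
Wq = 5.2/(9.2 × 4.00)
Wq = 0.1413 hours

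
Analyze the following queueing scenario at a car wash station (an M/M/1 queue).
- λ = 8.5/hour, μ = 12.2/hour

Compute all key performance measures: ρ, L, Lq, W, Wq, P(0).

Step 1: ρ = λ/μ = 8.5/12.2 = 0.6967
Step 2: L = λ/(μ-λ) = 8.5/3.70 = 2.2973
Step 3: Lq = λ²/(μ(μ-λ)) = 72.25/(12.2×3.70) = 1.6006
Step 4: W = 1/(μ-λ) = 1/3.70 = 0.27027
Step 5: Wq = λ/(μ(μ-λ)) = 8.5/(12.2×3.70) = 0.1883
Step 6: P(0) = 1-ρ = 0.3033
Verify: L = λW = 8.5×0.27027 = 2.2973 ✔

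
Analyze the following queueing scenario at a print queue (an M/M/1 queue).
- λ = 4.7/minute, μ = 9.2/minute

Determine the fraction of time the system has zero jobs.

ρ = λ/μ = 4.7/9.2 = 0.5109
P(0) = 1 - ρ = 1 - 0.5109 = 0.4891
The server is idle 48.91% of the time.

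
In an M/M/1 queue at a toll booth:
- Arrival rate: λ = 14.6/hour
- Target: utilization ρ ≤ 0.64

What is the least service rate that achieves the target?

ρ = λ/μ, so μ = λ/ρ
μ ≥ 14.6/0.64 = 22.8125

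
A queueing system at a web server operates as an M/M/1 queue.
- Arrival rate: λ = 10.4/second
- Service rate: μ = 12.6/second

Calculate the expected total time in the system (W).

First, compute utilization: ρ = λ/μ = 10.4/12.6 = 0.8254
For M/M/1: W = 1/(μ-λ)
W = 1/(12.6-10.4) = 1/2.20
W = 0.4545 seconds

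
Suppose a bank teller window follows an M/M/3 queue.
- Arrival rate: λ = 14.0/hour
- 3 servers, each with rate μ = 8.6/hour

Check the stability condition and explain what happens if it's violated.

Stability requires ρ = λ/(cμ) < 1
ρ = 14.0/(3 × 8.6) = 14.0/25.80 = 0.5426
Since 0.5426 < 1, the system is STABLE.
The servers are busy 54.26% of the time.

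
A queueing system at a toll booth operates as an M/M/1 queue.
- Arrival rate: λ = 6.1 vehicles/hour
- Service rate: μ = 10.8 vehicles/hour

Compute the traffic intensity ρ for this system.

Server utilization: ρ = λ/μ
ρ = 6.1/10.8 = 0.5648
The server is busy 56.48% of the time.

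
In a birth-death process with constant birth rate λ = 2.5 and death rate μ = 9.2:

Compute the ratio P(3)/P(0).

For constant rates: P(n)/P(0) = (λ/μ)^n
P(3)/P(0) = (2.5/9.2)^3 = 0.27174^3 = 0.02007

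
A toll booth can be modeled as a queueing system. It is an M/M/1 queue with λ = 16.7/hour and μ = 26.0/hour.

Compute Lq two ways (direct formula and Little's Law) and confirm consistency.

Method 1 (direct): Lq = λ²/(μ(μ-λ)) = 278.89/(26.0 × 9.30) = 1.1534

Method 2 (Little's Law):
W = 1/(μ-λ) = 1/9.30 = 0.1075269
Wq = W - 1/μ = 0.1075269 - 0.03846154 = 0.069065
Lq = λWq = 16.7 × 0.069065 = 1.1534 ✔ (matches Method 1)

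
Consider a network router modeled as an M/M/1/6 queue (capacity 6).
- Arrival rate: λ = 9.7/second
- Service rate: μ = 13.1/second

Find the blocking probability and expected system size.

ρ = λ/μ = 9.7/13.1 = 0.74046
P₀ = (1-ρ)/(1-ρ^(K+1)) = (1-0.74046)/(1-0.74046^7) = 0.2595/0.8780 = 0.2956
P_K = P₀×ρ^K = 0.29562 × 0.74046^6 = 0.29562 × 0.16482 = 0.04872
Blocking probability P_6 = 0.04872 (4.87%)
L = ρ[1 - (K+1)ρ^K + Kρ^(K+1)] / [(1-ρ)(1-ρ^(K+1))]
L = 0.74046 × (1 - 7×0.16482 + 6×0.12204) / ((1 - 0.74046) × (1 - 0.12204)) = 1.8799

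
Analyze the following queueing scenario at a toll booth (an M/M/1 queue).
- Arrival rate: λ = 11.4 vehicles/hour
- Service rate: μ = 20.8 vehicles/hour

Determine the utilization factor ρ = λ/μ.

Server utilization: ρ = λ/μ
ρ = 11.4/20.8 = 0.5481
The server is busy 54.81% of the time.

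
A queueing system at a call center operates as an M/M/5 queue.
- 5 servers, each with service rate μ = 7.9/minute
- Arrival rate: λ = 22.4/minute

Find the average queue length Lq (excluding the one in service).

Traffic intensity: ρ = λ/(cμ) = 22.4/(5×7.9) = 0.5671
Since ρ = 0.5671 < 1, system is stable.
Offered load a = λ/μ = cρ = 22.4/7.9 = 2.8354
P₀ = [ Σₙ₌₀^4 aⁿ/n! + a^5/(5!(1-ρ)) ]⁻¹
Σ = a^0/0! + a^1/1! + a^2/2! + a^3/3! + a^4/4! = 1.0000 + 2.8354 + 4.0199 + 3.7994 + 2.6932 = 14.3479
a^5/(5!(1-ρ)) = 183.2756/(120 × 0.43291) = 3.5280
P₀ = 1/(14.3479 + 3.5280) = 0.05594
Lq = P₀·a^5·ρ / (5!(1-ρ)²) = 0.05594 × 183.2756 × 0.5671 / (120 × 0.1874) = 0.2585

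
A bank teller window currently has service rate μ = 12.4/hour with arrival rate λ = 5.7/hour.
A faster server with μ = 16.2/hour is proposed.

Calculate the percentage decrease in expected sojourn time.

System 1: ρ₁ = 5.7/12.4 = 0.4597, W₁ = 1/(12.4-5.7) = 0.14925
System 2: ρ₂ = 5.7/16.2 = 0.3519, W₂ = 1/(16.2-5.7) = 0.095238
Improvement: (W₁-W₂)/W₁ = (0.14925-0.095238)/0.14925 = 36.19%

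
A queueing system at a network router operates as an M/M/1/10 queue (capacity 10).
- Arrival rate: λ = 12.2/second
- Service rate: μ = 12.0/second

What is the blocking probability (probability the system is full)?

ρ = λ/μ = 12.2/12.0 = 1.01667
P₀ = (1-ρ)/(1-ρ^(K+1)) = (1-1.01667)/(1-1.01667^11) = -0.016670/-0.19944 = 0.08358
P_K = P₀×ρ^K = 0.08358 × 1.01667^10 = 0.08358 × 1.1798 = 0.09861
Blocking probability = 9.86%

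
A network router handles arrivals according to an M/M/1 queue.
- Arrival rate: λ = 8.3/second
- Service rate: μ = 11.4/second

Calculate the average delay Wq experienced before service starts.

First, compute utilization: ρ = λ/μ = 8.3/11.4 = 0.7281
For M/M/1: Wq = λ/(μ(μ-λ))
Wq = 8.3/(11.4 × (11.4-8.3))
Wq = 8.3/(11.4 × 3.10)
Wq = 0.2349 seconds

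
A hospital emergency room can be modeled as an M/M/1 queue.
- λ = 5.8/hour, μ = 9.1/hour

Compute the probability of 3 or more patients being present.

ρ = λ/μ = 5.8/9.1 = 0.63736
P(N ≥ n) = ρⁿ
P(N ≥ 3) = 0.63736^3
P(N ≥ 3) = 0.2589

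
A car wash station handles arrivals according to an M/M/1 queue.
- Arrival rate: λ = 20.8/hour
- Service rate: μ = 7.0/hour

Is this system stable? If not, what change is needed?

Stability requires ρ = λ/(cμ) < 1
ρ = 20.8/(1 × 7.0) = 20.8/7.00 = 2.9714
Since 2.9714 ≥ 1, the system is UNSTABLE.
Queue grows without bound. Need μ > λ = 20.8.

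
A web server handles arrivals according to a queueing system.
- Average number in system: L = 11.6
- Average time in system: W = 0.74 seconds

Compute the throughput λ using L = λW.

Little's Law: L = λW, so λ = L/W
λ = 11.6/0.74 = 15.6757 requests/second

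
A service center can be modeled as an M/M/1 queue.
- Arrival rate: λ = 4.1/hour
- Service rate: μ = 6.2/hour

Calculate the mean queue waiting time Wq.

First, compute utilization: ρ = λ/μ = 4.1/6.2 = 0.6613
For M/M/1: Wq = λ/(μ(μ-λ))
Wq = 4.1/(6.2 × (6.2-4.1))
Wq = 4.1/(6.2 × 2.10)
Wq = 0.3149 hours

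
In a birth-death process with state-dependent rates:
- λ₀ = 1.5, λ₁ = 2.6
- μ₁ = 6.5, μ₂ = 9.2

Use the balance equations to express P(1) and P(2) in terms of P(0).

Balance equations:
State 0: λ₀P₀ = μ₁P₁ → P₁ = (λ₀/μ₁)P₀ = (1.5/6.5)P₀ = 0.2308P₀
State 1: P₂ = (λ₀λ₁)/(μ₁μ₂)P₀ = (1.5×2.6)/(6.5×9.2)P₀ = 0.06522P₀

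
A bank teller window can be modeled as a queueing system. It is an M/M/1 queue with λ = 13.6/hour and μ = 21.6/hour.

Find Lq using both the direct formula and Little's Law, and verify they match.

Method 1 (direct): Lq = λ²/(μ(μ-λ)) = 184.96/(21.6 × 8.00) = 1.0704

Method 2 (Little's Law):
W = 1/(μ-λ) = 1/8.00 = 0.12500
Wq = W - 1/μ = 0.12500 - 0.046296 = 0.078704
Lq = λWq = 13.6 × 0.078704 = 1.0704 ✔ (matches Method 1)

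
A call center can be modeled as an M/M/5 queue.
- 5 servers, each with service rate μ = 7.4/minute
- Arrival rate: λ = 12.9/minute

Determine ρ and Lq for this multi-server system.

Traffic intensity: ρ = λ/(cμ) = 12.9/(5×7.4) = 0.3486
Since ρ = 0.3486 < 1, system is stable.
Offered load a = λ/μ = cρ = 12.9/7.4 = 1.7432
P₀ = [ Σₙ₌₀^4 aⁿ/n! + a^5/(5!(1-ρ)) ]⁻¹
Σ = a^0/0! + a^1/1! + a^2/2! + a^3/3! + a^4/4! = 1.00000 + 1.74324 + 1.51945 + 0.882923 + 0.384787 = 5.5304
a^5/(5!(1-ρ)) = 16.0987/(120 × 0.6514) = 0.2060
P₀ = 1/(5.5304 + 0.2060) = 0.1743
Lq = P₀·a^5·ρ / (5!(1-ρ)²) = 0.17433 × 16.0987 × 0.34865 / (120 × 0.42426) = 0.01922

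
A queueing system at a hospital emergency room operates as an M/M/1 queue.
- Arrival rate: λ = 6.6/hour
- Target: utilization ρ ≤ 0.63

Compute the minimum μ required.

ρ = λ/μ, so μ = λ/ρ
μ ≥ 6.6/0.63 = 10.4762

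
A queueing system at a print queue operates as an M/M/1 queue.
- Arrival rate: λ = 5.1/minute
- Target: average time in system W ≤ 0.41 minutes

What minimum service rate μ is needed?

For M/M/1: W = 1/(μ-λ)
Need W ≤ 0.41, so 1/(μ-λ) ≤ 0.41
μ - λ ≥ 1/0.41 = 2.4390
μ ≥ 5.1 + 2.4390 = 7.5390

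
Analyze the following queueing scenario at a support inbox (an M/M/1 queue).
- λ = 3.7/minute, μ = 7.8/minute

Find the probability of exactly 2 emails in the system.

ρ = λ/μ = 3.7/7.8 = 0.4744
P(n) = (1-ρ)ρⁿ
P(2) = (1-0.4744) × 0.4744^2
P(2) = 0.5256 × 0.2251
P(2) = 0.1183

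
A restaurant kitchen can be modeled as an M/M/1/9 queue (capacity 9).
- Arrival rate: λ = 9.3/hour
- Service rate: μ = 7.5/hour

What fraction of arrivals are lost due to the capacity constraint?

ρ = λ/μ = 9.3/7.5 = 1.2400
P₀ = (1-ρ)/(1-ρ^(K+1)) = (1-1.2400)/(1-1.2400^10) = -0.2400/-7.5944 = 0.03160
P_K = P₀×ρ^K = 0.03160 × 1.2400^9 = 0.03160 × 6.9310 = 0.2190
Blocking probability = 21.90%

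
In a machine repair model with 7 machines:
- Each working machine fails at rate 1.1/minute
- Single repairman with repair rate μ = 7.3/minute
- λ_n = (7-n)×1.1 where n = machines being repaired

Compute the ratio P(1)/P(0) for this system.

P(1)/P(0) = ∏_{i=0}^{1-1} λ_i/μ_{i+1}
= (7-0)×1.1/7.3
= 1.0548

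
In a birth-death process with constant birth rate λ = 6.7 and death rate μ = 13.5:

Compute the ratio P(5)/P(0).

For constant rates: P(n)/P(0) = (λ/μ)^n
P(5)/P(0) = (6.7/13.5)^5 = 0.4963^5 = 0.03011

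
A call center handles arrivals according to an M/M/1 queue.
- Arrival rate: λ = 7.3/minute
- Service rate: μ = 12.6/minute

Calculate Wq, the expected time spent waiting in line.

First, compute utilization: ρ = λ/μ = 7.3/12.6 = 0.5794
For M/M/1: Wq = λ/(μ(μ-λ))
Wq = 7.3/(12.6 × (12.6-7.3))
Wq = 7.3/(12.6 × 5.30)
Wq = 0.1093 minutes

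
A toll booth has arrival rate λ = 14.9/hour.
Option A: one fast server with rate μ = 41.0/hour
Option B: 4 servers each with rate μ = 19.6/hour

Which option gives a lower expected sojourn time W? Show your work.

Option A: single server μ = 41.0 (M/M/1)
  ρ_A = 14.9/41.0 = 0.3634
  W_A = 1/(μ-λ) = 1/(41.0-14.9) = 1/26.10 = 0.03831

Option B: 4 servers μ = 19.6 (M/M/4)
  ρ_B = λ/(cμ) = 14.9/(4×19.6) = 0.1901
  Offered load a = λ/μ = cρ = 14.9/19.6 = 0.7602
  P₀ = [ Σₙ₌₀^3 aⁿ/n! + a^4/(4!(1-ρ)) ]⁻¹
  Σ = a^0/0! + a^1/1! + a^2/2! + a^3/3! = 1.0000 + 0.7602 + 0.2890 + 0.07322 = 2.1224
  a^4/(4!(1-ρ)) = 0.3340/(24 × 0.8099) = 0.01718
  P₀ = 1/(2.1224 + 0.01718) = 0.4674
  Lq = P₀·a^4·ρ / (4!(1-ρ)²) = 0.46739 × 0.33398 × 0.19005 / (24 × 0.65602) = 0.001884
  Wq_B = Lq/λ = 0.0018843/14.9 = 0.0001265
  W_B = Wq_B + 1/μ = 0.0001265 + 0.05102 = 0.05115

Since W_A = 0.03831 < W_B = 0.05115, Option A (single fast server) has the shorter time in system.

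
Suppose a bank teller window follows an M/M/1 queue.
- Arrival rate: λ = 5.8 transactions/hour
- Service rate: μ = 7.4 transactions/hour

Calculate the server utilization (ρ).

Server utilization: ρ = λ/μ
ρ = 5.8/7.4 = 0.7838
The server is busy 78.38% of the time.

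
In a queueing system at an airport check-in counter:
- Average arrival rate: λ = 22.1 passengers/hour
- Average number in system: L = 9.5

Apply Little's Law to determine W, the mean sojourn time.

Little's Law: L = λW, so W = L/λ
W = 9.5/22.1 = 0.4299 hours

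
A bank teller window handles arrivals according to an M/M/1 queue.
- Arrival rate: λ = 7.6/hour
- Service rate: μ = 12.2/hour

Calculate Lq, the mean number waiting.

ρ = λ/μ = 7.6/12.2 = 0.6230
For M/M/1: Lq = λ²/(μ(μ-λ))
Lq = 57.76/(12.2 × 4.60)
Lq = 1.0292 transactions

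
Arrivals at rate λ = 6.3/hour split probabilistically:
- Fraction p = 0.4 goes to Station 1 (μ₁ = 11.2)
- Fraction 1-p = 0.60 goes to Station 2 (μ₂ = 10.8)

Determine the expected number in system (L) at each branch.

Effective rates: λ₁ = 6.3×0.4 = 2.52, λ₂ = 6.3×0.60 = 3.78
Station 1: ρ₁ = 2.52/11.2 = 0.2250, L₁ = ρ₁/(1-ρ₁) = 0.2250/(1-0.2250) = 0.2903
Station 2: ρ₂ = 3.78/10.8 = 0.3500, L₂ = ρ₂/(1-ρ₂) = 0.3500/(1-0.3500) = 0.5385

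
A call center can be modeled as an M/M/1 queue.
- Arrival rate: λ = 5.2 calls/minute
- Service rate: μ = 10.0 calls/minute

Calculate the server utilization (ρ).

Server utilization: ρ = λ/μ
ρ = 5.2/10.0 = 0.5200
The server is busy 52.00% of the time.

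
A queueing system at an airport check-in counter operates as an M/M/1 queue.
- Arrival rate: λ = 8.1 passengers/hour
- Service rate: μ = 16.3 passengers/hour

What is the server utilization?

Server utilization: ρ = λ/μ
ρ = 8.1/16.3 = 0.4969
The server is busy 49.69% of the time.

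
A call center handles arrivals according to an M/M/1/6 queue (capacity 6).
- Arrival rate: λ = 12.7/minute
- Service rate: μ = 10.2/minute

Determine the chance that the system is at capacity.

ρ = λ/μ = 12.7/10.2 = 1.2451
P₀ = (1-ρ)/(1-ρ^(K+1)) = (1-1.2451)/(1-1.2451^7) = -0.2451/-3.6391 = 0.06735
P_K = P₀×ρ^K = 0.06735 × 1.2451^6 = 0.06735 × 3.7259 = 0.2509
Blocking probability = 25.09%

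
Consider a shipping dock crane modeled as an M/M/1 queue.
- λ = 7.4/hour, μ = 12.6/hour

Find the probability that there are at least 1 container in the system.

ρ = λ/μ = 7.4/12.6 = 0.5873
P(N ≥ n) = ρⁿ
P(N ≥ 1) = 0.5873^1
P(N ≥ 1) = 0.5873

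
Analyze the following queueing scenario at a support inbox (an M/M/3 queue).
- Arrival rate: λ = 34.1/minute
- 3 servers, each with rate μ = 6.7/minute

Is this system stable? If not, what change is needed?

Stability requires ρ = λ/(cμ) < 1
ρ = 34.1/(3 × 6.7) = 34.1/20.10 = 1.6965
Since 1.6965 ≥ 1, the system is UNSTABLE.
Need c > λ/μ = 34.1/6.7 = 5.09.
Minimum servers needed: c = 6.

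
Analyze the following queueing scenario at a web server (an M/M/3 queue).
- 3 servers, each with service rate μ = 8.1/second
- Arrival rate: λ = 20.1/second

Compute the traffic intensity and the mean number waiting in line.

Traffic intensity: ρ = λ/(cμ) = 20.1/(3×8.1) = 0.8272
Since ρ = 0.8272 < 1, system is stable.
Offered load a = λ/μ = cρ = 20.1/8.1 = 2.4815
P₀ = [ Σₙ₌₀^2 aⁿ/n! + a^3/(3!(1-ρ)) ]⁻¹
Σ = a^0/0! + a^1/1! + a^2/2! = 1.0000 + 2.4815 + 3.0789 = 6.5604
a^3/(3!(1-ρ)) = 15.28034/(6 × 0.1728395) = 14.7346
P₀ = 1/(6.5604 + 14.7346) = 0.04696
Lq = P₀·a^3·ρ / (3!(1-ρ)²) = 0.046959 × 15.2803 × 0.82716 / (6 × 0.029873) = 3.3114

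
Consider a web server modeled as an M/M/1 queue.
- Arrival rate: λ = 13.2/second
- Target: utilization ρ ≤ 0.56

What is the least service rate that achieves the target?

ρ = λ/μ, so μ = λ/ρ
μ ≥ 13.2/0.56 = 23.5714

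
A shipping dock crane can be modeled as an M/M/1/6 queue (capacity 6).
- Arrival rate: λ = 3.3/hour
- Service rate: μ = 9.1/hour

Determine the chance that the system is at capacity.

ρ = λ/μ = 3.3/9.1 = 0.36264
P₀ = (1-ρ)/(1-ρ^(K+1)) = (1-0.36264)/(1-0.36264^7) = 0.6374/0.9992 = 0.6379
P_K = P₀×ρ^K = 0.6379 × 0.36264^6 = 0.6379 × 0.002274 = 0.001451
Blocking probability = 0.15%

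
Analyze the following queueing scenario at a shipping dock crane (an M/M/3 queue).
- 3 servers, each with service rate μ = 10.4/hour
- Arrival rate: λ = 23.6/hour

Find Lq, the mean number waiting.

Traffic intensity: ρ = λ/(cμ) = 23.6/(3×10.4) = 0.7564
Since ρ = 0.7564 < 1, system is stable.
Offered load a = λ/μ = cρ = 23.6/10.4 = 2.2692
P₀ = [ Σₙ₌₀^2 aⁿ/n! + a^3/(3!(1-ρ)) ]⁻¹
Σ = a^0/0! + a^1/1! + a^2/2! = 1.0000 + 2.2692 + 2.5747 = 5.8439
a^3/(3!(1-ρ)) = 11.6852/(6 × 0.24359) = 7.9951
P₀ = 1/(5.8439 + 7.9951) = 0.07226
Lq = P₀·a^3·ρ / (3!(1-ρ)²) = 0.072259 × 11.6852 × 0.75641 / (6 × 0.059336) = 1.7940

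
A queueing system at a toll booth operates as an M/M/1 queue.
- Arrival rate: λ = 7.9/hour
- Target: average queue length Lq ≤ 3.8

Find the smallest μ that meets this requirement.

For M/M/1: Lq = λ²/(μ(μ-λ))
Need Lq ≤ 3.8, i.e. μ(μ-λ) ≥ λ²/3.8
μ² - 7.9μ - 62.41/3.8 ≥ 0  →  μ² - 7.9μ - 16.423684 ≥ 0
Quadratic formula (positive root): μ = [λ + √(λ² + 4×16.423684)]/2
Discriminant: 62.41 + 4×16.423684 = 128.10474, √128.10474 = 11.31834
μ ≥ (7.9 + 11.31834)/2 = 9.6092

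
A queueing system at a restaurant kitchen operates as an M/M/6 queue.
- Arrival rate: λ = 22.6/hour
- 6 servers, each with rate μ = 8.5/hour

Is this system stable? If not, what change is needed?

Stability requires ρ = λ/(cμ) < 1
ρ = 22.6/(6 × 8.5) = 22.6/51.00 = 0.4431
Since 0.4431 < 1, the system is STABLE.
The servers are busy 44.31% of the time.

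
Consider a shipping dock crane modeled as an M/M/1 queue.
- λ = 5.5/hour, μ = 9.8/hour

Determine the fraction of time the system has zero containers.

ρ = λ/μ = 5.5/9.8 = 0.5612
P(0) = 1 - ρ = 1 - 0.5612 = 0.4388
The server is idle 43.88% of the time.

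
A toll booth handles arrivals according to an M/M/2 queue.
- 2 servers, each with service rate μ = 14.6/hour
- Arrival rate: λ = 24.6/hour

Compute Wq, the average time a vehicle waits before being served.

Traffic intensity: ρ = λ/(cμ) = 24.6/(2×14.6) = 0.8425
Since ρ = 0.8425 < 1, system is stable.
Offered load a = λ/μ = cρ = 24.6/14.6 = 1.6849
P₀ = [ Σₙ₌₀^1 aⁿ/n! + a^2/(2!(1-ρ)) ]⁻¹
Σ = a^0/0! + a^1/1! = 1.0000 + 1.6849 = 2.6849
a^2/(2!(1-ρ)) = 2.83899/(2 × 0.157534) = 9.0107
P₀ = 1/(2.6849 + 9.0107) = 0.08550
Lq = P₀·a^2·ρ / (2!(1-ρ)²) = 0.0855019 × 2.83899 × 0.842466 / (2 × 0.0248170) = 4.1201
Wq = Lq/λ = 4.1201/24.6 = 0.1675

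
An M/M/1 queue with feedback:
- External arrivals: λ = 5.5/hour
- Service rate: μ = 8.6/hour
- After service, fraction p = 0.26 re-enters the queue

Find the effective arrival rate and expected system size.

Effective arrival rate: λ_eff = λ/(1-p) = 5.5/(1-0.26) = 5.5/0.74 = 7.43243
ρ = λ_eff/μ = 7.43243/8.6 = 0.864236
L = ρ/(1-ρ) = 0.864236/(1-0.864236) = 6.3657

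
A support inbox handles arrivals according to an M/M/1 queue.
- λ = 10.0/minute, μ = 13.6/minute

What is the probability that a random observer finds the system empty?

ρ = λ/μ = 10.0/13.6 = 0.7353
P(0) = 1 - ρ = 1 - 0.7353 = 0.2647
The server is idle 26.47% of the time.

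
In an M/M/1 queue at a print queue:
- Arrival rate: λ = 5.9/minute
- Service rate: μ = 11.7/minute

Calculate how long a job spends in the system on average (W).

First, compute utilization: ρ = λ/μ = 5.9/11.7 = 0.5043
For M/M/1: W = 1/(μ-λ)
W = 1/(11.7-5.9) = 1/5.80
W = 0.1724 minutes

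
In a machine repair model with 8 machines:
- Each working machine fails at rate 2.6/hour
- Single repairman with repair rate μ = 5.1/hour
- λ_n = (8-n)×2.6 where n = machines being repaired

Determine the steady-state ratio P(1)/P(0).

P(1)/P(0) = ∏_{i=0}^{1-1} λ_i/μ_{i+1}
= (8-0)×2.6/5.1
= 4.0784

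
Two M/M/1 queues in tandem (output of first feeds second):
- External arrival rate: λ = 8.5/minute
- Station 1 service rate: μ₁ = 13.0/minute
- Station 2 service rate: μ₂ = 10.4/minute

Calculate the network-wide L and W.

By Jackson's theorem, each station behaves as independent M/M/1.
Station 1: ρ₁ = 8.5/13.0 = 0.6538, L₁ = ρ₁/(1-ρ₁) = λ/(μ₁-λ) = 8.5/4.50 = 1.8889
Station 2: ρ₂ = 8.5/10.4 = 0.8173, L₂ = ρ₂/(1-ρ₂) = λ/(μ₂-λ) = 8.5/1.90 = 4.4737
Total: L = L₁ + L₂ = 1.8889 + 4.4737 = 6.3626
W = L/λ = 6.3626/8.5 = 0.7485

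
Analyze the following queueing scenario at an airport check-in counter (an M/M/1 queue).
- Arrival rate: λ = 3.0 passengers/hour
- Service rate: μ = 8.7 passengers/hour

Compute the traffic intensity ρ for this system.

Server utilization: ρ = λ/μ
ρ = 3.0/8.7 = 0.3448
The server is busy 34.48% of the time.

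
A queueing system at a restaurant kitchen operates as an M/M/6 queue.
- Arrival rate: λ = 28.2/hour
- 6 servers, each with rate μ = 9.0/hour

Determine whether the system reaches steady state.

Stability requires ρ = λ/(cμ) < 1
ρ = 28.2/(6 × 9.0) = 28.2/54.00 = 0.5222
Since 0.5222 < 1, the system is STABLE.
The servers are busy 52.22% of the time.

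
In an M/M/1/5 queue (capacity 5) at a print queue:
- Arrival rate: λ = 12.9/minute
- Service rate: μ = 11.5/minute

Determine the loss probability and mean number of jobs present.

ρ = λ/μ = 12.9/11.5 = 1.12174
P₀ = (1-ρ)/(1-ρ^(K+1)) = (1-1.12174)/(1-1.12174^6) = -0.12174/-0.99229 = 0.1227
P_K = P₀×ρ^K = 0.1227 × 1.12174^5 = 0.1227 × 1.7761 = 0.2179
Blocking probability P_5 = 0.2179 (21.79%)
L = ρ[1 - (K+1)ρ^K + Kρ^(K+1)] / [(1-ρ)(1-ρ^(K+1))]
L = 1.12174 × (1 - 6×1.776074 + 5×1.992293) / ((1 - 1.12174) × (1 - 1.992293)) = 2.8324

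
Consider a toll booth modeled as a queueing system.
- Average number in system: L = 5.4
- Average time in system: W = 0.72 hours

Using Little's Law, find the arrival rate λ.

Little's Law: L = λW, so λ = L/W
λ = 5.4/0.72 = 7.5000 vehicles/hour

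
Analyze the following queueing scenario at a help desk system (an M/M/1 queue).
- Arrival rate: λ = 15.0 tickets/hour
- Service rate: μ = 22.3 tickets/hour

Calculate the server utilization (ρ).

Server utilization: ρ = λ/μ
ρ = 15.0/22.3 = 0.6726
The server is busy 67.26% of the time.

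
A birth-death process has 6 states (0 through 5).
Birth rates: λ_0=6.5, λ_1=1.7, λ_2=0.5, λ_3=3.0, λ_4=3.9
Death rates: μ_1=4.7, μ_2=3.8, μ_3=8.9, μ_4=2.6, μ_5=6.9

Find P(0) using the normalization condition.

Ratios P(n)/P(0) = (λ₀···λₙ₋₁)/(μ₁···μₙ):
P(1)/P(0) = (6.5)/(4.7) = 1.3830
P(2)/P(0) = (6.5×1.7)/(4.7×3.8) = 0.6187
P(3)/P(0) = (6.5×1.7×0.5)/(4.7×3.8×8.9) = 0.03476
P(4)/P(0) = (6.5×1.7×0.5×3.0)/(4.7×3.8×8.9×2.6) = 0.04011
P(5)/P(0) = (6.5×1.7×0.5×3.0×3.9)/(4.7×3.8×8.9×2.6×6.9) = 0.02267

Normalization: ∑ P(n) = 1
P(0) × (1.0000 + 1.3830 + 0.6187 + 0.03476 + 0.04011 + 0.02267) = 1
P(0) × 3.0992 = 1
P(0) = 1/3.0992 = 0.3227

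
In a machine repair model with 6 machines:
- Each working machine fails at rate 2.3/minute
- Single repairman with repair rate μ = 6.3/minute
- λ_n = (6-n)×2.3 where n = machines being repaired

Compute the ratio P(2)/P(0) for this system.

P(2)/P(0) = ∏_{i=0}^{2-1} λ_i/μ_{i+1}
= (6-0)×2.3/6.3 × (6-1)×2.3/6.3
= 3.9985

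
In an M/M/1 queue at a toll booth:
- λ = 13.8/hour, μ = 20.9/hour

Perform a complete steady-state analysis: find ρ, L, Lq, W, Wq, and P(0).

Step 1: ρ = λ/μ = 13.8/20.9 = 0.6603
Step 2: L = λ/(μ-λ) = 13.8/7.10 = 1.9437
Step 3: Lq = λ²/(μ(μ-λ)) = 190.44/(20.9×7.10) = 1.2834
Step 4: W = 1/(μ-λ) = 1/7.10 = 0.14085
Step 5: Wq = λ/(μ(μ-λ)) = 13.8/(20.9×7.10) = 0.09300
Step 6: P(0) = 1-ρ = 0.3397
Verify: L = λW = 13.8×0.14085 = 1.9437 ✔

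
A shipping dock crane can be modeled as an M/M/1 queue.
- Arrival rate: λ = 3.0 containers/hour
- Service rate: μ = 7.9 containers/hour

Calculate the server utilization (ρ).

Server utilization: ρ = λ/μ
ρ = 3.0/7.9 = 0.3797
The server is busy 37.97% of the time.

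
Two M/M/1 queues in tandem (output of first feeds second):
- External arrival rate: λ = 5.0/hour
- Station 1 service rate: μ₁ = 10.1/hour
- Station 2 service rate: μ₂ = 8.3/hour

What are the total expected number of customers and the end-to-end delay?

By Jackson's theorem, each station behaves as independent M/M/1.
Station 1: ρ₁ = 5.0/10.1 = 0.4950, L₁ = ρ₁/(1-ρ₁) = λ/(μ₁-λ) = 5.0/5.10 = 0.980392
Station 2: ρ₂ = 5.0/8.3 = 0.6024, L₂ = ρ₂/(1-ρ₂) = λ/(μ₂-λ) = 5.0/3.30 = 1.51515
Total: L = L₁ + L₂ = 0.980392 + 1.51515 = 2.4955
W = L/λ = 2.4955/5.0 = 0.4991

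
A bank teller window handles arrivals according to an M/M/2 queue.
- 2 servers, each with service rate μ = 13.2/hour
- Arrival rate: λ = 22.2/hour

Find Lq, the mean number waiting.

Traffic intensity: ρ = λ/(cμ) = 22.2/(2×13.2) = 0.8409
Since ρ = 0.8409 < 1, system is stable.
Offered load a = λ/μ = cρ = 22.2/13.2 = 1.6818
P₀ = [ Σₙ₌₀^1 aⁿ/n! + a^2/(2!(1-ρ)) ]⁻¹
Σ = a^0/0! + a^1/1! = 1.0000 + 1.6818 = 2.6818
a^2/(2!(1-ρ)) = 2.8285/(2 × 0.15909) = 8.8896
P₀ = 1/(2.6818 + 8.8896) = 0.08642
Lq = P₀·a^2·ρ / (2!(1-ρ)²) = 0.086420 × 2.8285 × 0.84091 / (2 × 0.025310) = 4.0607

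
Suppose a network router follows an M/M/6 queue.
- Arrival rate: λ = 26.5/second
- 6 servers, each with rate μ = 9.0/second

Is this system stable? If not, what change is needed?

Stability requires ρ = λ/(cμ) < 1
ρ = 26.5/(6 × 9.0) = 26.5/54.00 = 0.4907
Since 0.4907 < 1, the system is STABLE.
The servers are busy 49.07% of the time.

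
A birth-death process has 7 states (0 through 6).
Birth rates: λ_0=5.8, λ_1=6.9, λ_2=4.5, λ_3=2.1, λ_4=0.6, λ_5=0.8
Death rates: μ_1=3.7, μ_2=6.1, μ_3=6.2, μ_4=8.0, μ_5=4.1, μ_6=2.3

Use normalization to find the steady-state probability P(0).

Ratios P(n)/P(0) = (λ₀···λₙ₋₁)/(μ₁···μₙ):
P(1)/P(0) = (5.8)/(3.7) = 1.56757
P(2)/P(0) = (5.8×6.9)/(3.7×6.1) = 1.77315
P(3)/P(0) = (5.8×6.9×4.5)/(3.7×6.1×6.2) = 1.28696
P(4)/P(0) = (5.8×6.9×4.5×2.1)/(3.7×6.1×6.2×8.0) = 0.337828
P(5)/P(0) = (5.8×6.9×4.5×2.1×0.6)/(3.7×6.1×6.2×8.0×4.1) = 0.0494382
P(6)/P(0) = (5.8×6.9×4.5×2.1×0.6×0.8)/(3.7×6.1×6.2×8.0×4.1×2.3) = 0.0171959

Normalization: ∑ P(n) = 1
P(0) × (1.00000 + 1.56757 + 1.77315 + 1.28696 + 0.337828 + 0.0494382 + 0.0171959) = 1
P(0) × 6.0321 = 1
P(0) = 1/6.0321 = 0.1658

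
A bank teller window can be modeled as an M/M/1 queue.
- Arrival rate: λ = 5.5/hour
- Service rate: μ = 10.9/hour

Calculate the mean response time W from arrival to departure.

First, compute utilization: ρ = λ/μ = 5.5/10.9 = 0.5046
For M/M/1: W = 1/(μ-λ)
W = 1/(10.9-5.5) = 1/5.40
W = 0.1852 hours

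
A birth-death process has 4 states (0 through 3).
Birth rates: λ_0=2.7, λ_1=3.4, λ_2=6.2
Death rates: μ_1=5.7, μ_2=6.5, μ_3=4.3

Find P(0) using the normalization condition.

Ratios P(n)/P(0) = (λ₀···λₙ₋₁)/(μ₁···μₙ):
P(1)/P(0) = (2.7)/(5.7) = 0.47368
P(2)/P(0) = (2.7×3.4)/(5.7×6.5) = 0.24777
P(3)/P(0) = (2.7×3.4×6.2)/(5.7×6.5×4.3) = 0.35725

Normalization: ∑ P(n) = 1
P(0) × (1.0000 + 0.47368 + 0.24777 + 0.35725) = 1
P(0) × 2.0787 = 1
P(0) = 1/2.0787 = 0.4811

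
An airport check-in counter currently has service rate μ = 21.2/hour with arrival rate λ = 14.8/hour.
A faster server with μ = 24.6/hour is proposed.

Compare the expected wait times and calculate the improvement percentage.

System 1: ρ₁ = 14.8/21.2 = 0.6981, W₁ = 1/(21.2-14.8) = 0.15625
System 2: ρ₂ = 14.8/24.6 = 0.6016, W₂ = 1/(24.6-14.8) = 0.10204
Improvement: (W₁-W₂)/W₁ = (0.15625-0.10204)/0.15625 = 34.69%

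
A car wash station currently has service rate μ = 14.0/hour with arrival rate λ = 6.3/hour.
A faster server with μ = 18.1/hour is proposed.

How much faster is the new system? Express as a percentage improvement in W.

System 1: ρ₁ = 6.3/14.0 = 0.4500, W₁ = 1/(14.0-6.3) = 0.12987
System 2: ρ₂ = 6.3/18.1 = 0.3481, W₂ = 1/(18.1-6.3) = 0.084746
Improvement: (W₁-W₂)/W₁ = (0.12987-0.084746)/0.12987 = 34.75%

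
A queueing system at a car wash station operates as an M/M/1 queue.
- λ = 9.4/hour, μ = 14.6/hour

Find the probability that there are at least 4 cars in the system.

ρ = λ/μ = 9.4/14.6 = 0.6438
P(N ≥ n) = ρⁿ
P(N ≥ 4) = 0.6438^4
P(N ≥ 4) = 0.1718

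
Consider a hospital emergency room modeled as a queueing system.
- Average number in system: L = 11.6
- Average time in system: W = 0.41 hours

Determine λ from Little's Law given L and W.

Little's Law: L = λW, so λ = L/W
λ = 11.6/0.41 = 28.2927 patients/hour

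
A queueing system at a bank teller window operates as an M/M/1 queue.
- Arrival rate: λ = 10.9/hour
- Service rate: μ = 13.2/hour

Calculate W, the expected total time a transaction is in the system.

First, compute utilization: ρ = λ/μ = 10.9/13.2 = 0.8258
For M/M/1: W = 1/(μ-λ)
W = 1/(13.2-10.9) = 1/2.30
W = 0.4348 hours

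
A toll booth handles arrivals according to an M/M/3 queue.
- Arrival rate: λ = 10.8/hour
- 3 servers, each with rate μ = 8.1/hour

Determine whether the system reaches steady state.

Stability requires ρ = λ/(cμ) < 1
ρ = 10.8/(3 × 8.1) = 10.8/24.30 = 0.4444
Since 0.4444 < 1, the system is STABLE.
The servers are busy 44.44% of the time.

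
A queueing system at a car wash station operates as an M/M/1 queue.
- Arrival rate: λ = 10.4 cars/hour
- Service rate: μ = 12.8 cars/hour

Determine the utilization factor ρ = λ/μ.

Server utilization: ρ = λ/μ
ρ = 10.4/12.8 = 0.8125
The server is busy 81.25% of the time.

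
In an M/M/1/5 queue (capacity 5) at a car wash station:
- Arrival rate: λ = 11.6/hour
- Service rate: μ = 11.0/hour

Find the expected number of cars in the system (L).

ρ = λ/μ = 11.6/11.0 = 1.05455
P₀ = (1-ρ)/(1-ρ^(K+1)) = (1-1.05455)/(1-1.05455^6) = -0.054550/-0.37532 = 0.1453
P_K = P₀×ρ^K = 0.14534 × 1.05455^5 = 0.14534 × 1.3042 = 0.1896
L = ρ[1 - (K+1)ρ^K + Kρ^(K+1)] / [(1-ρ)(1-ρ^(K+1))]
L = 1.05455 × (1 - 6×1.30417503 + 5×1.37531778) / ((1 - 1.05455) × (1 - 1.37531778)) = 2.6546 cars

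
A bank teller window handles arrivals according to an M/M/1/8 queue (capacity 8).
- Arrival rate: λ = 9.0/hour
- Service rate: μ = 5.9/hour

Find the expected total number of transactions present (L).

ρ = λ/μ = 9.0/5.9 = 1.5254
P₀ = (1-ρ)/(1-ρ^(K+1)) = (1-1.5254)/(1-1.5254^9) = -0.5254/-43.7150 = 0.01202
P_K = P₀×ρ^K = 0.012019 × 1.5254^8 = 0.012019 × 29.3137 = 0.3523
L = ρ[1 - (K+1)ρ^K + Kρ^(K+1)] / [(1-ρ)(1-ρ^(K+1))]
L = 1.5254 × (1 - 9×29.31365 + 8×44.71505) / ((1 - 1.5254) × (1 - 44.71505)) = 6.3026 transactions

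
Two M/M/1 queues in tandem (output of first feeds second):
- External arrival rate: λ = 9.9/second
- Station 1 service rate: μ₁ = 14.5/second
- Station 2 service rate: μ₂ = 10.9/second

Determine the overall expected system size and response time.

By Jackson's theorem, each station behaves as independent M/M/1.
Station 1: ρ₁ = 9.9/14.5 = 0.6828, L₁ = ρ₁/(1-ρ₁) = λ/(μ₁-λ) = 9.9/4.60 = 2.1522
Station 2: ρ₂ = 9.9/10.9 = 0.9083, L₂ = ρ₂/(1-ρ₂) = λ/(μ₂-λ) = 9.9/1.00 = 9.9000
Total: L = L₁ + L₂ = 2.1522 + 9.9000 = 12.0522
W = L/λ = 12.0522/9.9 = 1.2174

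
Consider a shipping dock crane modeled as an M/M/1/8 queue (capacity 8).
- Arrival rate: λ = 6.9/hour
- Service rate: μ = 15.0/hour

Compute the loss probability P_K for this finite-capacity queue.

ρ = λ/μ = 6.9/15.0 = 0.4600
P₀ = (1-ρ)/(1-ρ^(K+1)) = (1-0.4600)/(1-0.4600^9) = 0.5400/0.9991 = 0.5405
P_K = P₀×ρ^K = 0.5405 × 0.4600^8 = 0.5405 × 0.002005 = 0.001084
Blocking probability = 0.11%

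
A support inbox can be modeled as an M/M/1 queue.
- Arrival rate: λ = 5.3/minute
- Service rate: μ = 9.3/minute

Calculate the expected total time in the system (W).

First, compute utilization: ρ = λ/μ = 5.3/9.3 = 0.5699
For M/M/1: W = 1/(μ-λ)
W = 1/(9.3-5.3) = 1/4.00
W = 0.2500 minutes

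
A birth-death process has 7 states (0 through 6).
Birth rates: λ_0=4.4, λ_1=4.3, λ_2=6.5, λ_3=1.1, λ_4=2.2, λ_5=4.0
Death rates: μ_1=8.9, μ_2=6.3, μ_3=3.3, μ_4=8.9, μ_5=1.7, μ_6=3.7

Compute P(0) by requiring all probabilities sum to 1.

Ratios P(n)/P(0) = (λ₀···λₙ₋₁)/(μ₁···μₙ):
P(1)/P(0) = (4.4)/(8.9) = 0.494382
P(2)/P(0) = (4.4×4.3)/(8.9×6.3) = 0.337435
P(3)/P(0) = (4.4×4.3×6.5)/(8.9×6.3×3.3) = 0.664645
P(4)/P(0) = (4.4×4.3×6.5×1.1)/(8.9×6.3×3.3×8.9) = 0.0821472
P(5)/P(0) = (4.4×4.3×6.5×1.1×2.2)/(8.9×6.3×3.3×8.9×1.7) = 0.106308
P(6)/P(0) = (4.4×4.3×6.5×1.1×2.2×4.0)/(8.9×6.3×3.3×8.9×1.7×3.7) = 0.114928

Normalization: ∑ P(n) = 1
P(0) × (1.00000 + 0.494382 + 0.337435 + 0.664645 + 0.0821472 + 0.106308 + 0.114928) = 1
P(0) × 2.7998 = 1
P(0) = 1/2.7998 = 0.3572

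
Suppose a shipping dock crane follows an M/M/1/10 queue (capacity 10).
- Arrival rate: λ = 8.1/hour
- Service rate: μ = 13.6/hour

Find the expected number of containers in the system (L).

ρ = λ/μ = 8.1/13.6 = 0.59559
P₀ = (1-ρ)/(1-ρ^(K+1)) = (1-0.59559)/(1-0.59559^11) = 0.40441/0.99665 = 0.4058
P_K = P₀×ρ^K = 0.4058 × 0.59559^10 = 0.4058 × 0.005617 = 0.002279
L = ρ[1 - (K+1)ρ^K + Kρ^(K+1)] / [(1-ρ)(1-ρ^(K+1))]
L = 0.59559 × (1 - 11×0.005617 + 10×0.003345) / ((1 - 0.59559) × (1 - 0.003345)) = 1.4358 containers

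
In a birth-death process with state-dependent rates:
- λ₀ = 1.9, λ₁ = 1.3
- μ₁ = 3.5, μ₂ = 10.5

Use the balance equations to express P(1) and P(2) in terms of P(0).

Balance equations:
State 0: λ₀P₀ = μ₁P₁ → P₁ = (λ₀/μ₁)P₀ = (1.9/3.5)P₀ = 0.5429P₀
State 1: P₂ = (λ₀λ₁)/(μ₁μ₂)P₀ = (1.9×1.3)/(3.5×10.5)P₀ = 0.06721P₀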